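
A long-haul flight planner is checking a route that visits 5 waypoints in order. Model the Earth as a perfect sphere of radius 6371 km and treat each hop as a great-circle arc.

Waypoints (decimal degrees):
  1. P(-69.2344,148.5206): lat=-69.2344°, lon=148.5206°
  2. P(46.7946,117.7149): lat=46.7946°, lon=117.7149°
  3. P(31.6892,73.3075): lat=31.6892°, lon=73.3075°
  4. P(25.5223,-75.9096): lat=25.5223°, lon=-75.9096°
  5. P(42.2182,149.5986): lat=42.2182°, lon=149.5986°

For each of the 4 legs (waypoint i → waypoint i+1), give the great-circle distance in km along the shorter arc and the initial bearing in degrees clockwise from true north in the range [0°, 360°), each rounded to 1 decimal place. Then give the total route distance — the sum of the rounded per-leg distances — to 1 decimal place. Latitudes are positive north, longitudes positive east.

Leg 1: φ1=-1.2083682, φ2=0.8167198, Δφ=2.0250881, Δλ=-0.5376609 rad; a=sin²(Δφ/2)+cosφ1·cosφ2·sin²(Δλ/2)=0.7365363474; c=2·atan2(√a, √(1-a))=2.063571495; dist=6371·c=13147.014 ≈ 13147.0 km; running total=13147.0 km
Leg 1 bearing: y=sinΔλ·cosφ2=-0.35061114, x=cosφ1·sinφ2-sinφ1·cosφ2·cosΔλ=0.80825371; θ=atan2(y, x)=-23.4506° <0 so +360° → 336.5494° ≈ 336.5°
Leg 2: φ1=0.8167198, φ2=0.5530809, Δφ=-0.2636390, Δλ=-0.7750553 rad; a=sin²(Δφ/2)+cosφ1·cosφ2·sin²(Δλ/2)=0.1004687606; c=2·atan2(√a, √(1-a))=0.645062021; dist=6371·c=4109.690 ≈ 4109.7 km; running total=17256.7 km
Leg 2 bearing: y=sinΔλ·cosφ2=-0.59542915, x=cosφ1·sinφ2-sinφ1·cosφ2·cosΔλ=-0.08344630; θ=atan2(y, x)=-97.9777° <0 so +360° → 262.0223° ≈ 262.0°
Leg 3: φ1=0.5530809, φ2=0.4454482, Δφ=-0.1076327, Δλ=-2.6043297 rad; a=sin²(Δφ/2)+cosφ1·cosφ2·sin²(Δλ/2)=0.7166777232; c=2·atan2(√a, √(1-a))=2.019008999; dist=6371·c=12863.106 ≈ 12863.1 km; running total=30119.8 km
Leg 3 bearing: y=sinΔλ·cosφ2=-0.46184516, x=cosφ1·sinφ2-sinφ1·cosφ2·cosΔλ=0.77388766; θ=atan2(y, x)=-30.8282° <0 so +360° → 329.1718° ≈ 329.2°
Leg 4: φ1=0.4454482, φ2=0.7368466, Δφ=0.2913984, Δλ=3.9358606 rad; a=sin²(Δφ/2)+cosφ1·cosφ2·sin²(Δλ/2)=0.5894223796; c=2·atan2(√a, √(1-a))=1.750608481; dist=6371·c=11153.127 ≈ 11153.1 km; running total=41272.9 km
Leg 4 bearing: y=sinΔλ·cosφ2=-0.52830128, x=cosφ1·sinφ2-sinφ1·cosφ2·cosΔλ=0.83000741; θ=atan2(y, x)=-32.4768° <0 so +360° → 327.5232° ≈ 327.5°

Leg 1: dist=13147.0 km, bearing=336.5°
Leg 2: dist=4109.7 km, bearing=262.0°
Leg 3: dist=12863.1 km, bearing=329.2°
Leg 4: dist=11153.1 km, bearing=327.5°
Total: 41272.9 km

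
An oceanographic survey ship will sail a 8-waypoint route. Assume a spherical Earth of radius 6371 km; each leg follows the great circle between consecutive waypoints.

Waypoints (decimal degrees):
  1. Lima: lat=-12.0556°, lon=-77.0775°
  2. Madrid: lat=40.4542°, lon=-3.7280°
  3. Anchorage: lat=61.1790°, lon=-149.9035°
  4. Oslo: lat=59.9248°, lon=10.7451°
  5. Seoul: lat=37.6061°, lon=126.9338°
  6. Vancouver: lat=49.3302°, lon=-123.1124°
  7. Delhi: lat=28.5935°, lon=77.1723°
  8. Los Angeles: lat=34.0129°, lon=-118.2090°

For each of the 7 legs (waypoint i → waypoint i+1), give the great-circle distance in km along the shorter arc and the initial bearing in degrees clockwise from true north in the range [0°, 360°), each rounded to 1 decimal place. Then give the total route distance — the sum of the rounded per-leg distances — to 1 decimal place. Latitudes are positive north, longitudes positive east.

Leg 1: dist=9512.0 km, bearing=47.0°
Leg 2: dist=8307.2 km, bearing=343.8°
Leg 3: dist=6446.9 km, bearing=11.3°
Leg 4: dist=7710.0 km, bearing=49.4°
Leg 5: dist=8155.3 km, bearing=39.7°
Leg 6: dist=11120.0 km, bearing=342.0°
Leg 7: dist=12867.9 km, bearing=14.1°
Total: 64119.3 km

Leg 1: φ1=-0.2104099, φ2=0.7060590, Δφ=0.9164689, Δλ=1.2801903 rad; a=sin²(Δφ/2)+cosφ1·cosφ2·sin²(Δλ/2)=0.4611478928; c=2·atan2(√a, √(1-a))=1.493013704; dist=6371·c=9511.990 ≈ 9512.0 km; running total=9512.0 km
Leg 1 bearing: y=sinΔλ·cosφ2=0.72901959, x=cosφ1·sinφ2-sinφ1·cosφ2·cosΔλ=0.68006801; θ=atan2(y, x)=46.9897° ≈ 47.0°
Leg 2: φ1=0.7060590, φ2=1.0677750, Δφ=0.3617160, Δλ=-2.5512438 rad; a=sin²(Δφ/2)+cosφ1·cosφ2·sin²(Δλ/2)=0.3681342378; c=2·atan2(√a, √(1-a))=1.303907674; dist=6371·c=8307.196 ≈ 8307.2 km; running total=17819.2 km
Leg 2 bearing: y=sinΔλ·cosφ2=-0.26834738, x=cosφ1·sinφ2-sinφ1·cosφ2·cosΔλ=0.92651787; θ=atan2(y, x)=-16.1526° <0 so +360° → 343.8474° ≈ 343.8°
Leg 3: φ1=1.0677750, φ2=1.0458851, Δφ=-0.0218899, Δλ=2.8038470 rad; a=sin²(Δφ/2)+cosφ1·cosφ2·sin²(Δλ/2)=0.2348806520; c=2·atan2(√a, √(1-a))=1.011914255; dist=6371·c=6446.906 ≈ 6446.9 km; running total=24266.1 km
Leg 3 bearing: y=sinΔλ·cosφ2=0.16605697, x=cosφ1·sinφ2-sinφ1·cosφ2·cosΔλ=0.83142769; θ=atan2(y, x)=11.2948° ≈ 11.3°
Leg 4: φ1=1.0458851, φ2=0.6563503, Δφ=-0.3895348, Δλ=2.0278754 rad; a=sin²(Δφ/2)+cosφ1·cosφ2·sin²(Δλ/2)=0.3235698649; c=2·atan2(√a, √(1-a))=1.210170076; dist=6371·c=7709.994 ≈ 7710.0 km; running total=31976.1 km
Leg 4 bearing: y=sinΔλ·cosφ2=0.71089919, x=cosφ1·sinφ2-sinφ1·cosφ2·cosΔλ=0.60836828; θ=atan2(y, x)=49.4440° ≈ 49.4°
Leg 5: φ1=0.6563503, φ2=0.8609744, Δφ=0.2046241, Δλ=-4.3641295 rad; a=sin²(Δφ/2)+cosφ1·cosφ2·sin²(Δλ/2)=0.3566726555; c=2·atan2(√a, √(1-a))=1.280063172; dist=6371·c=8155.282 ≈ 8155.3 km; running total=40131.4 km
Leg 5 bearing: y=sinΔλ·cosφ2=0.61257600, x=cosφ1·sinφ2-sinφ1·cosφ2·cosΔλ=0.73660012; θ=atan2(y, x)=39.7478° ≈ 39.7°
Leg 6: φ1=0.8609744, φ2=0.4990507, Δφ=-0.3619237, Δλ=3.4956275 rad; a=sin²(Δφ/2)+cosφ1·cosφ2·sin²(Δλ/2)=0.5868630773; c=2·atan2(√a, √(1-a))=1.745408432; dist=6371·c=11119.997 ≈ 11120.0 km; running total=51251.4 km
Leg 6 bearing: y=sinΔλ·cosφ2=-0.30440252, x=cosφ1·sinφ2-sinφ1·cosφ2·cosΔλ=0.93656731; θ=atan2(y, x)=-18.0052° <0 so +360° → 341.9948° ≈ 342.0°
Leg 7: φ1=0.4990507, φ2=0.5936371, Δφ=0.0945864, Δλ=-3.4100470 rad; a=sin²(Δφ/2)+cosφ1·cosφ2·sin²(Δλ/2)=0.7170158701; c=2·atan2(√a, √(1-a))=2.019759553; dist=6371·c=12867.888 ≈ 12867.9 km; running total=64119.3 km
Leg 7 bearing: y=sinΔλ·cosφ2=0.21986172, x=cosφ1·sinφ2-sinφ1·cosφ2·cosΔλ=0.87365741; θ=atan2(y, x)=14.1255° ≈ 14.1°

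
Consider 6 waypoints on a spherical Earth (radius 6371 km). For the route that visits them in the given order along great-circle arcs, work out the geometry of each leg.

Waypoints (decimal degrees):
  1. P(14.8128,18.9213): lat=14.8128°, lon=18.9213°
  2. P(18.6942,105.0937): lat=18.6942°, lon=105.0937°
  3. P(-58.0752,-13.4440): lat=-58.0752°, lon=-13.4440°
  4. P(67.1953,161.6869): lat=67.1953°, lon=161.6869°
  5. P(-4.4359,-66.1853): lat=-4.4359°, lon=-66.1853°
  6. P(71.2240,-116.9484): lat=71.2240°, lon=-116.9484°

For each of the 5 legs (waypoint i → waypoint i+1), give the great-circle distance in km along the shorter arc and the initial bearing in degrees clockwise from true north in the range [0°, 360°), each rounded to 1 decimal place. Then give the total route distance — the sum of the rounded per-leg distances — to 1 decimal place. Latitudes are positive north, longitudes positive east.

Leg 1: φ1=0.2585321, φ2=0.3262753, Δφ=0.0677432, Δλ=1.5039921 rad; a=sin²(Δφ/2)+cosφ1·cosφ2·sin²(Δλ/2)=0.4284623704; c=2·atan2(√a, √(1-a))=1.427228378; dist=6371·c=9092.872 ≈ 9092.9 km; running total=9092.9 km
Leg 1 bearing: y=sinΔλ·cosφ2=0.94512983, x=cosφ1·sinφ2-sinφ1·cosφ2·cosΔλ=0.29369894; θ=atan2(y, x)=72.7374° ≈ 72.7°
Leg 2: φ1=0.3262753, φ2=-1.0136035, Δφ=-1.3398788, Δλ=-2.0688732 rad; a=sin²(Δφ/2)+cosφ1·cosφ2·sin²(Δλ/2)=0.7556692826; c=2·atan2(√a, √(1-a))=2.107537992; dist=6371·c=13427.125 ≈ 13427.1 km; running total=22520.0 km
Leg 2 bearing: y=sinΔλ·cosφ2=-0.46455742, x=cosφ1·sinφ2-sinφ1·cosφ2·cosΔλ=-0.72299327; θ=atan2(y, x)=-147.2773° <0 so +360° → 212.7227° ≈ 212.7°
Leg 3: φ1=-1.0136035, φ2=1.1727792, Δφ=2.1863827, Δλ=3.0566108 rad; a=sin²(Δφ/2)+cosφ1·cosφ2·sin²(Δλ/2)=0.9933093023; c=2·atan2(√a, √(1-a))=2.977816306; dist=6371·c=18971.668 ≈ 18971.7 km; running total=41491.7 km
Leg 3 bearing: y=sinΔλ·cosφ2=0.03289858, x=cosφ1·sinφ2-sinφ1·cosφ2·cosΔλ=0.15969162; θ=atan2(y, x)=11.6408° ≈ 11.6°
Leg 4: φ1=1.1727792, φ2=-0.0774211, Δφ=-1.2502003, Δλ=-3.9771202 rad; a=sin²(Δφ/2)+cosφ1·cosφ2·sin²(Δλ/2)=0.6652550226; c=2·atan2(√a, √(1-a))=1.907640266; dist=6371·c=12153.576 ≈ 12153.6 km; running total=53645.3 km
Leg 4 bearing: y=sinΔλ·cosφ2=0.73942884, x=cosφ1·sinφ2-sinφ1·cosφ2·cosΔλ=0.58652204; θ=atan2(y, x)=51.5782° ≈ 51.6°
Leg 5: φ1=-0.0774211, φ2=1.2430933, Δφ=1.3205144, Δλ=-0.8859832 rad; a=sin²(Δφ/2)+cosφ1·cosφ2·sin²(Δλ/2)=0.4351231828; c=2·atan2(√a, √(1-a))=1.440675817; dist=6371·c=9178.546 ≈ 9178.5 km; running total=62823.8 km
Leg 5 bearing: y=sinΔλ·cosφ2=-0.24929965, x=cosφ1·sinφ2-sinφ1·cosφ2·cosΔλ=0.95969458; θ=atan2(y, x)=-14.5619° <0 so +360° → 345.4381° ≈ 345.4°

Leg 1: dist=9092.9 km, bearing=72.7°
Leg 2: dist=13427.1 km, bearing=212.7°
Leg 3: dist=18971.7 km, bearing=11.6°
Leg 4: dist=12153.6 km, bearing=51.6°
Leg 5: dist=9178.5 km, bearing=345.4°
Total: 62823.8 km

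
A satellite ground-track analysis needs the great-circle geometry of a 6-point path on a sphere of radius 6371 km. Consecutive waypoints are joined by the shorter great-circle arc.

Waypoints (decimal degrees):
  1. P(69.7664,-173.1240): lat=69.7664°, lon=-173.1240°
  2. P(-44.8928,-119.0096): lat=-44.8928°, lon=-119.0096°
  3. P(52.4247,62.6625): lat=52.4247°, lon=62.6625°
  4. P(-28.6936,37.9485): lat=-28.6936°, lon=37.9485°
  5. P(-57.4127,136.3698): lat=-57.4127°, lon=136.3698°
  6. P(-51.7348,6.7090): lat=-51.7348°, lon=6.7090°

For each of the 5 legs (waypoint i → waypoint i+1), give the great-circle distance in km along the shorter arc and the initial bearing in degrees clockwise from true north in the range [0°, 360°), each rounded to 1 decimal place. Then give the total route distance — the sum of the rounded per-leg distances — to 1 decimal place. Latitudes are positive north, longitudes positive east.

Leg 1: dist=13481.2 km, bearing=137.8°
Leg 2: dist=19168.7 km, bearing=352.3°
Leg 3: dist=9334.8 km, bearing=201.6°
Leg 4: dist=7828.8 km, bearing=145.6°
Leg 5: dist=7043.3 km, bearing=212.2°
Total: 56856.8 km

Leg 1: φ1=1.2176534, φ2=-0.7835272, Δφ=-2.0011806, Δλ=0.9444745 rad; a=sin²(Δφ/2)+cosφ1·cosφ2·sin²(Δλ/2)=0.7593061912; c=2·atan2(√a, √(1-a))=2.116023551; dist=6371·c=13481.186 ≈ 13481.2 km; running total=13481.2 km
Leg 1 bearing: y=sinΔλ·cosφ2=0.57396100, x=cosφ1·sinφ2-sinφ1·cosφ2·cosΔλ=-0.63372705; θ=atan2(y, x)=137.8331° ≈ 137.8°
Leg 2: φ1=-0.7835272, φ2=0.9149836, Δφ=1.6985108, Δλ=3.1707763 rad; a=sin²(Δφ/2)+cosφ1·cosφ2·sin²(Δλ/2)=0.9955940420; c=2·atan2(√a, √(1-a))=3.008740193; dist=6371·c=19168.684 ≈ 19168.7 km; running total=32649.9 km
Leg 2 bearing: y=sinΔλ·cosφ2=-0.01779377, x=cosφ1·sinφ2-sinφ1·cosφ2·cosΔλ=0.13126143; θ=atan2(y, x)=-7.7199° <0 so +360° → 352.2801° ≈ 352.3°
Leg 3: φ1=0.9149836, φ2=-0.5007978, Δφ=-1.4157814, Δλ=-0.4313407 rad; a=sin²(Δφ/2)+cosφ1·cosφ2·sin²(Δλ/2)=0.4473002842; c=2·atan2(√a, √(1-a))=1.465200765; dist=6371·c=9334.794 ≈ 9334.8 km; running total=41984.7 km
Leg 3 bearing: y=sinΔλ·cosφ2=-0.36674763, x=cosφ1·sinφ2-sinφ1·cosφ2·cosΔλ=-0.92433064; θ=atan2(y, x)=-158.3583° <0 so +360° → 201.6417° ≈ 201.6°
Leg 4: φ1=-0.5007978, φ2=-1.0020406, Δφ=-0.5012429, Δλ=1.7177757 rad; a=sin²(Δφ/2)+cosφ1·cosφ2·sin²(Δλ/2)=0.3323249200; c=2·atan2(√a, √(1-a))=1.228819439; dist=6371·c=7828.809 ≈ 7828.8 km; running total=49813.5 km
Leg 4 bearing: y=sinΔλ·cosφ2=0.53277700, x=cosφ1·sinφ2-sinφ1·cosφ2·cosΔλ=-0.77697422; θ=atan2(y, x)=145.5613° ≈ 145.6°
Leg 5: φ1=-1.0020406, φ2=-0.9029426, Δφ=0.0990980, Δλ=-2.2630079 rad; a=sin²(Δφ/2)+cosφ1·cosφ2·sin²(Δλ/2)=0.2756677651; c=2·atan2(√a, √(1-a))=1.105525932; dist=6371·c=7043.306 ≈ 7043.3 km; running total=56856.8 km
Leg 5 bearing: y=sinΔλ·cosφ2=-0.47676143, x=cosφ1·sinφ2-sinφ1·cosφ2·cosΔλ=-0.75590921; θ=atan2(y, x)=-147.7599° <0 so +360° → 212.2401° ≈ 212.2°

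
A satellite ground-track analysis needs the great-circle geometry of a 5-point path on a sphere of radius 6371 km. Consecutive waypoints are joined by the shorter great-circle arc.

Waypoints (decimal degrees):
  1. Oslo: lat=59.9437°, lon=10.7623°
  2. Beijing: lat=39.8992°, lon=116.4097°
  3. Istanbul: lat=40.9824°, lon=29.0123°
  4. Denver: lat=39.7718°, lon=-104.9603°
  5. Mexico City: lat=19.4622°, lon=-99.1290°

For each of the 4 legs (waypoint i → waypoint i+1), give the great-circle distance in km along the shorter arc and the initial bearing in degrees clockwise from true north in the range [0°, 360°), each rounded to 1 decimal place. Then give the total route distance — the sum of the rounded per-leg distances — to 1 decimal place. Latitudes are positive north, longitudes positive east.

Leg 1: dist=7022.7 km, bearing=55.9°
Leg 2: dist=7055.4 km, bearing=302.5°
Leg 3: dist=9901.2 km, bearing=326.4°
Leg 4: dist=2326.2 km, bearing=164.4°
Total: 26305.5 km

Leg 1: φ1=1.0462149, φ2=0.6963724, Δφ=-0.3498425, Δλ=1.8438950 rad; a=sin²(Δφ/2)+cosφ1·cosφ2·sin²(Δλ/2)=0.2742244100; c=2·atan2(√a, √(1-a))=1.102293238; dist=6371·c=7022.710 ≈ 7022.7 km; running total=7022.7 km
Leg 1 bearing: y=sinΔλ·cosφ2=0.73874245, x=cosφ1·sinφ2-sinφ1·cosφ2·cosΔλ=0.50036099; θ=atan2(y, x)=55.8896° ≈ 55.9°
Leg 2: φ1=0.6963724, φ2=0.7152778, Δφ=0.0189054, Δλ=-1.5253724 rad; a=sin²(Δφ/2)+cosφ1·cosφ2·sin²(Δλ/2)=0.2765143909; c=2·atan2(√a, √(1-a))=1.107419685; dist=6371·c=7055.371 ≈ 7055.4 km; running total=14078.1 km
Leg 2 bearing: y=sinΔλ·cosφ2=-0.75413239, x=cosφ1·sinφ2-sinφ1·cosφ2·cosΔλ=0.48114558; θ=atan2(y, x)=-57.4616° <0 so +360° → 302.5384° ≈ 302.5°
Leg 3: φ1=0.7152778, φ2=0.6941489, Δφ=-0.0211290, Δλ=-2.3382630 rad; a=sin²(Δφ/2)+cosφ1·cosφ2·sin²(Δλ/2)=0.4916520900; c=2·atan2(√a, √(1-a))=1.554099731; dist=6371·c=9901.169 ≈ 9901.2 km; running total=23979.3 km
Leg 3 bearing: y=sinΔλ·cosφ2=-0.55313874, x=cosφ1·sinφ2-sinφ1·cosφ2·cosΔλ=0.83292183; θ=atan2(y, x)=-33.5879° <0 so +360° → 326.4121° ≈ 326.4°
Leg 4: φ1=0.6941489, φ2=0.3396795, Δφ=-0.3544694, Δλ=0.1017754 rad; a=sin²(Δφ/2)+cosφ1·cosφ2·sin²(Δλ/2)=0.0329595901; c=2·atan2(√a, √(1-a))=0.365120282; dist=6371·c=2326.181 ≈ 2326.2 km; running total=26305.5 km
Leg 4 bearing: y=sinΔλ·cosφ2=0.09579452, x=cosφ1·sinφ2-sinφ1·cosφ2·cosΔλ=-0.34397156; θ=atan2(y, x)=164.4377° ≈ 164.4°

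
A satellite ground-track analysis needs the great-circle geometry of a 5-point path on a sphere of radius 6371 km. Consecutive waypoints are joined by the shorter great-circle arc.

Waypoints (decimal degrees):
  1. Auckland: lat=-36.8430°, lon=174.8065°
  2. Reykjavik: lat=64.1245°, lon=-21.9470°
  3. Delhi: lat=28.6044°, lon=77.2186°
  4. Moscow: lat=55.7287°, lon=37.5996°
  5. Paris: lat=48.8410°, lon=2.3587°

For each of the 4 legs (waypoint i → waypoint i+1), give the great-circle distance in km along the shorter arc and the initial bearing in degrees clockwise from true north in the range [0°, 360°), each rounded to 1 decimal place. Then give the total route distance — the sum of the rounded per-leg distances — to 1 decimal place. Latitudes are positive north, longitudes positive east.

Leg 1: dist=16781.5 km, bearing=15.0°
Leg 2: dist=7594.7 km, bearing=68.9°
Leg 3: dist=4343.5 km, bearing=325.3°
Leg 4: dist=2485.5 km, bearing=266.9°
Total: 31205.2 km

Leg 1: φ1=-0.6430317, φ2=1.1191837, Δφ=1.7622153, Δλ=-3.4339964 rad; a=sin²(Δφ/2)+cosφ1·cosφ2·sin²(Δλ/2)=0.9369703240; c=2·atan2(√a, √(1-a))=2.634048263; dist=6371·c=16781.521 ≈ 16781.5 km; running total=16781.5 km
Leg 1 bearing: y=sinΔλ·cosφ2=0.12579931, x=cosφ1·sinφ2-sinφ1·cosφ2·cosΔλ=0.46947021; θ=atan2(y, x)=15.0006° ≈ 15.0°
Leg 2: φ1=1.1191837, φ2=0.4992410, Δφ=-0.6199427, Δλ=1.7307662 rad; a=sin²(Δφ/2)+cosφ1·cosφ2·sin²(Δλ/2)=0.3151352416; c=2·atan2(√a, √(1-a))=1.192078435; dist=6371·c=7594.732 ≈ 7594.7 km; running total=24376.2 km
Leg 2 bearing: y=sinΔλ·cosφ2=0.86673666, x=cosφ1·sinφ2-sinφ1·cosφ2·cosΔλ=0.33476505; θ=atan2(y, x)=68.8816° ≈ 68.9°
Leg 3: φ1=0.4992410, φ2=0.9726493, Δφ=0.4734083, Δλ=-0.6914820 rad; a=sin²(Δφ/2)+cosφ1·cosφ2·sin²(Δλ/2)=0.1117695850; c=2·atan2(√a, √(1-a))=0.681766362; dist=6371·c=4343.533 ≈ 4343.5 km; running total=28719.7 km
Leg 3 bearing: y=sinΔλ·cosφ2=-0.35908507, x=cosφ1·sinφ2-sinφ1·cosφ2·cosΔλ=0.51784794; θ=atan2(y, x)=-34.7381° <0 so +360° → 325.2619° ≈ 325.3°
Leg 4: φ1=0.9726493, φ2=0.8524363, Δφ=-0.1202130, Δλ=-0.6150697 rad; a=sin²(Δφ/2)+cosφ1·cosφ2·sin²(Δλ/2)=0.0375689518; c=2·atan2(√a, √(1-a))=0.390123508; dist=6371·c=2485.477 ≈ 2485.5 km; running total=31205.2 km
Leg 4 bearing: y=sinΔλ·cosφ2=-0.37976324, x=cosφ1·sinφ2-sinφ1·cosφ2·cosΔλ=-0.02024802; θ=atan2(y, x)=-93.0520° <0 so +360° → 266.9480° ≈ 266.9°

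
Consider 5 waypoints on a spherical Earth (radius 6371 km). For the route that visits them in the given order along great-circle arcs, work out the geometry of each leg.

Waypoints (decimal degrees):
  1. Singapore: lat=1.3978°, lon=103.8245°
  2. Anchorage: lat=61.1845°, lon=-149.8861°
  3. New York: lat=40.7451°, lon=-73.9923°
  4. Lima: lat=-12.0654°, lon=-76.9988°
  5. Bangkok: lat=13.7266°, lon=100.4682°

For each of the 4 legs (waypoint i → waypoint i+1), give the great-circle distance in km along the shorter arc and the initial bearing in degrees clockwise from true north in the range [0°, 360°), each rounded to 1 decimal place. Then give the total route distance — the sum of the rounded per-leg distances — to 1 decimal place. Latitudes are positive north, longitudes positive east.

Leg 1: φ1=0.0243962, φ2=1.0678710, Δφ=1.0434748, Δλ=-4.4280853 rad; a=sin²(Δφ/2)+cosφ1·cosφ2·sin²(Δλ/2)=0.5568898337; c=2·atan2(√a, √(1-a))=1.684822930; dist=6371·c=10734.007 ≈ 10734.0 km; running total=10734.0 km
Leg 1 bearing: y=sinΔλ·cosφ2=0.46264226, x=cosφ1·sinφ2-sinφ1·cosφ2·cosΔλ=0.87921347; θ=atan2(y, x)=27.7534° ≈ 27.8°
Leg 2: φ1=1.0678710, φ2=0.7111361, Δφ=-0.3567348, Δλ=1.3245967 rad; a=sin²(Δφ/2)+cosφ1·cosφ2·sin²(Δλ/2)=0.1695629189; c=2·atan2(√a, √(1-a))=0.848813384; dist=6371·c=5407.790 ≈ 5407.8 km; running total=16141.8 km
Leg 2 bearing: y=sinΔλ·cosφ2=0.73477524, x=cosφ1·sinφ2-sinφ1·cosφ2·cosΔλ=0.15280931; θ=atan2(y, x)=78.2518° ≈ 78.3°
Leg 3: φ1=0.7111361, φ2=-0.2105810, Δφ=-0.9217171, Δλ=-0.0524733 rad; a=sin²(Δφ/2)+cosφ1·cosφ2·sin²(Δλ/2)=0.1982833137; c=2·atan2(√a, √(1-a))=0.922996560; dist=6371·c=5880.411 ≈ 5880.4 km; running total=22022.2 km
Leg 3 bearing: y=sinΔλ·cosφ2=-0.05129062, x=cosφ1·sinφ2-sinφ1·cosφ2·cosΔλ=-0.79576217; θ=atan2(y, x)=-176.3121° <0 so +360° → 183.6879° ≈ 183.7°
Leg 4: φ1=-0.2105810, φ2=0.2395744, Δφ=0.4501553, Δλ=3.0973835 rad; a=sin²(Δφ/2)+cosφ1·cosφ2·sin²(Δλ/2)=0.9993257634; c=2·atan2(√a, √(1-a))=3.089654682; dist=6371·c=19684.190 ≈ 19684.2 km; running total=41706.4 km
Leg 4 bearing: y=sinΔλ·cosφ2=0.04293255, x=cosφ1·sinφ2-sinφ1·cosφ2·cosΔλ=0.02918775; θ=atan2(y, x)=55.7901° ≈ 55.8°

Leg 1: dist=10734.0 km, bearing=27.8°
Leg 2: dist=5407.8 km, bearing=78.3°
Leg 3: dist=5880.4 km, bearing=183.7°
Leg 4: dist=19684.2 km, bearing=55.8°
Total: 41706.4 km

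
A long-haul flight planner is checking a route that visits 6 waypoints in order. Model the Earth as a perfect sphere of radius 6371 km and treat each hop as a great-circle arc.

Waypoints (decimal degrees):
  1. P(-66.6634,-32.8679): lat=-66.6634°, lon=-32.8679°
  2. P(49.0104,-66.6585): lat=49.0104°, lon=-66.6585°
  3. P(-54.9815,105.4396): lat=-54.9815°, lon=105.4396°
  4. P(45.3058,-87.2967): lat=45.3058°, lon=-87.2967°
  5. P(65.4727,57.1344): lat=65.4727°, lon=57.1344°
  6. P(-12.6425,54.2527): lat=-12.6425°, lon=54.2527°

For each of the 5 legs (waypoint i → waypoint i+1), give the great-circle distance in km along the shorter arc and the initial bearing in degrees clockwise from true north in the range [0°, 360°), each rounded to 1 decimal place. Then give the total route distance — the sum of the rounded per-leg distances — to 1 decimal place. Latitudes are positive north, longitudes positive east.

Leg 1: dist=13176.5 km, bearing=335.5°
Leg 2: dist=19159.7 km, bearing=143.9°
Leg 3: dist=18611.9 km, bearing=134.8°
Leg 4: dist=7321.4 km, bearing=15.3°
Leg 5: dist=8689.3 km, bearing=182.9°
Total: 66958.8 km

Leg 1: φ1=-1.1634958, φ2=0.8553928, Δφ=2.0188887, Δλ=-0.5897572 rad; a=sin²(Δφ/2)+cosφ1·cosφ2·sin²(Δλ/2)=0.7385694468; c=2·atan2(√a, √(1-a))=2.068192558; dist=6371·c=13176.455 ≈ 13176.5 km; running total=13176.5 km
Leg 1 bearing: y=sinΔλ·cosφ2=-0.36479712, x=cosφ1·sinφ2-sinφ1·cosφ2·cosΔλ=0.79953833; θ=atan2(y, x)=-24.5253° <0 so +360° → 335.4747° ≈ 335.5°
Leg 2: φ1=0.8553928, φ2=-0.9596082, Δφ=-1.8150011, Δλ=3.0036785 rad; a=sin²(Δφ/2)+cosφ1·cosφ2·sin²(Δλ/2)=0.9955002939; c=2·atan2(√a, √(1-a))=3.007332139; dist=6371·c=19159.713 ≈ 19159.7 km; running total=32336.2 km
Leg 2 bearing: y=sinΔλ·cosφ2=0.07889015, x=cosφ1·sinφ2-sinφ1·cosφ2·cosΔλ=-0.10813963; θ=atan2(y, x)=143.8885° ≈ 143.9°
Leg 3: φ1=-0.9596082, φ2=0.7907354, Δφ=1.7503436, Δλ=-3.3638830 rad; a=sin²(Δφ/2)+cosφ1·cosφ2·sin²(Δλ/2)=0.9879222006; c=2·atan2(√a, √(1-a))=2.921349702; dist=6371·c=18611.919 ≈ 18611.9 km; running total=50948.1 km
Leg 3 bearing: y=sinΔλ·cosφ2=0.15505750, x=cosφ1·sinφ2-sinφ1·cosφ2·cosΔλ=-0.15389892; θ=atan2(y, x)=134.7851° ≈ 134.8°
Leg 4: φ1=0.7907354, φ2=1.1427142, Δφ=0.3519788, Δλ=2.5207982 rad; a=sin²(Δφ/2)+cosφ1·cosφ2·sin²(Δλ/2)=0.2953837280; c=2·atan2(√a, √(1-a))=1.149183536; dist=6371·c=7321.448 ≈ 7321.4 km; running total=58269.5 km
Leg 4 bearing: y=sinΔλ·cosφ2=0.24147158, x=cosφ1·sinφ2-sinφ1·cosφ2·cosΔλ=0.87989784; θ=atan2(y, x)=15.3460° ≈ 15.3°
Leg 5: φ1=1.1427142, φ2=-0.2206533, Δφ=-1.3633674, Δλ=-0.0502952 rad; a=sin²(Δφ/2)+cosφ1·cosφ2·sin²(Δλ/2)=0.3972838127; c=2·atan2(√a, √(1-a))=1.363890842; dist=6371·c=8689.349 ≈ 8689.3 km; running total=66958.8 km
Leg 5 bearing: y=sinΔλ·cosφ2=-0.04905504, x=cosφ1·sinφ2-sinφ1·cosφ2·cosΔλ=-0.97744112; θ=atan2(y, x)=-177.1269° <0 so +360° → 182.8731° ≈ 182.9°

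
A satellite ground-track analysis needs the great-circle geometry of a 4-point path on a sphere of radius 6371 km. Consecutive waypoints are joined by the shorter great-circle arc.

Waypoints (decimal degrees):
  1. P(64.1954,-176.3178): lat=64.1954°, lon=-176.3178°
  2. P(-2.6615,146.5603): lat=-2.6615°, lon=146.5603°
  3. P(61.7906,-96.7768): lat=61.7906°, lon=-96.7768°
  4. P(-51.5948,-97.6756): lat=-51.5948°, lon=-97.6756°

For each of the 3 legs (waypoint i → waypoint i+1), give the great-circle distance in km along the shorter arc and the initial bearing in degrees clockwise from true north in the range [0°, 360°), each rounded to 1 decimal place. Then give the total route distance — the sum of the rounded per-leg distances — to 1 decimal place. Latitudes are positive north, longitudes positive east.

Leg 1: φ1=1.1204211, φ2=-0.0464519, Δφ=-1.1668730, Δλ=5.6352859 rad; a=sin²(Δφ/2)+cosφ1·cosφ2·sin²(Δλ/2)=0.3475443529; c=2·atan2(√a, √(1-a))=1.260951040; dist=6371·c=8033.519 ≈ 8033.5 km; running total=8033.5 km
Leg 1 bearing: y=sinΔλ·cosφ2=-0.60286179, x=cosφ1·sinφ2-sinφ1·cosφ2·cosΔλ=-0.73728336; θ=atan2(y, x)=-140.7278° <0 so +360° → 219.2722° ≈ 219.3°
Leg 2: φ1=-0.0464519, φ2=1.0784494, Δφ=1.1249014, Δλ=-4.2470336 rad; a=sin²(Δφ/2)+cosφ1·cosφ2·sin²(Δλ/2)=0.6264043173; c=2·atan2(√a, √(1-a))=1.826378418; dist=6371·c=11635.857 ≈ 11635.9 km; running total=19669.4 km
Leg 2 bearing: y=sinΔλ·cosφ2=0.42242994, x=cosφ1·sinφ2-sinφ1·cosφ2·cosΔλ=0.87042561; θ=atan2(y, x)=25.8880° ≈ 25.9°
Leg 3: φ1=1.0784494, φ2=-0.9004991, Δφ=-1.9789486, Δλ=-0.0156870 rad; a=sin²(Δφ/2)+cosφ1·cosφ2·sin²(Δλ/2)=0.6984750736; c=2·atan2(√a, √(1-a))=1.978987918; dist=6371·c=12608.132 ≈ 12608.1 km; running total=32277.5 km
Leg 3 bearing: y=sinΔλ·cosφ2=-0.00974467, x=cosφ1·sinφ2-sinφ1·cosφ2·cosΔλ=-0.91778844; θ=atan2(y, x)=-179.3917° <0 so +360° → 180.6083° ≈ 180.6°

Leg 1: dist=8033.5 km, bearing=219.3°
Leg 2: dist=11635.9 km, bearing=25.9°
Leg 3: dist=12608.1 km, bearing=180.6°
Total: 32277.5 km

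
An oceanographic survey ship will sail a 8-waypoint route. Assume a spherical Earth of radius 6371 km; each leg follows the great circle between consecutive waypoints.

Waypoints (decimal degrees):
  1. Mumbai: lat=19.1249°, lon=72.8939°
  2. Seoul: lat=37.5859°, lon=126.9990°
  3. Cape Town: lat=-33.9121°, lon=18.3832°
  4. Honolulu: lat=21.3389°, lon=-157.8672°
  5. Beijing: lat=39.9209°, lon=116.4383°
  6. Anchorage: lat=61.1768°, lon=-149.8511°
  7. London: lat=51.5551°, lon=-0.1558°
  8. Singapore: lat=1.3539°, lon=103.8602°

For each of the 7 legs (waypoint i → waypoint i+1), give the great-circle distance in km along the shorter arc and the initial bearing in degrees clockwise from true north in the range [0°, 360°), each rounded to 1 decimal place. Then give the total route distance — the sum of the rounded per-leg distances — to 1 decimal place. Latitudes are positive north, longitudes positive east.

Leg 1: φ1=0.3337925, φ2=0.6559977, Δφ=0.3222052, Δλ=0.9443121 rad; a=sin²(Δφ/2)+cosφ1·cosφ2·sin²(Δλ/2)=0.1805992761; c=2·atan2(√a, √(1-a))=0.877856903; dist=6371·c=5592.826 ≈ 5592.8 km; running total=5592.8 km
Leg 1 bearing: y=sinΔλ·cosφ2=0.64195057, x=cosφ1·sinφ2-sinφ1·cosφ2·cosΔλ=0.42406624; θ=atan2(y, x)=56.5516° ≈ 56.6°
Leg 2: φ1=0.6559977, φ2=-0.5918778, Δφ=-1.2478755, Δλ=-1.8957033 rad; a=sin²(Δφ/2)+cosφ1·cosφ2·sin²(Δλ/2)=0.7751181740; c=2·atan2(√a, √(1-a))=2.153443587; dist=6371·c=13719.589 ≈ 13719.6 km; running total=19312.4 km
Leg 2 bearing: y=sinΔλ·cosφ2=-0.78647475, x=cosφ1·sinφ2-sinφ1·cosφ2·cosΔλ=-0.28053063; θ=atan2(y, x)=-109.6310° <0 so +360° → 250.3690° ≈ 250.4°
Leg 3: φ1=-0.5918778, φ2=0.3724341, Δφ=0.9643119, Δλ=-3.0761498 rad; a=sin²(Δφ/2)+cosφ1·cosφ2·sin²(Δλ/2)=0.9871819953; c=2·atan2(√a, √(1-a))=2.914672851; dist=6371·c=18569.381 ≈ 18569.4 km; running total=37881.8 km
Leg 3 bearing: y=sinΔλ·cosφ2=-0.06091289, x=cosφ1·sinφ2-sinφ1·cosφ2·cosΔλ=-0.21657431; θ=atan2(y, x)=-164.2910° <0 so +360° → 195.7090° ≈ 195.7°
Leg 4: φ1=0.3724341, φ2=0.6967511, Δφ=0.3243171, Δλ=4.7875341 rad; a=sin²(Δφ/2)+cosφ1·cosφ2·sin²(Δλ/2)=0.3564277045; c=2·atan2(√a, √(1-a))=1.279551771; dist=6371·c=8152.024 ≈ 8152.0 km; running total=46033.8 km
Leg 4 bearing: y=sinΔλ·cosφ2=-0.76476678, x=cosφ1·sinφ2-sinφ1·cosφ2·cosΔλ=0.57678397; θ=atan2(y, x)=-52.9766° <0 so +360° → 307.0234° ≈ 307.0°
Leg 5: φ1=0.6967511, φ2=1.0677366, Δφ=0.3709854, Δλ=-4.6476268 rad; a=sin²(Δφ/2)+cosφ1·cosφ2·sin²(Δλ/2)=0.2308510678; c=2·atan2(√a, √(1-a))=1.002380252; dist=6371·c=6386.165 ≈ 6386.2 km; running total=52420.0 km
Leg 5 bearing: y=sinΔλ·cosφ2=0.48109780, x=cosφ1·sinφ2-sinφ1·cosφ2·cosΔλ=0.69193953; θ=atan2(y, x)=34.8105° ≈ 34.8°
Leg 6: φ1=1.0677366, φ2=0.8998062, Δφ=-0.1679303, Δλ=2.6126759 rad; a=sin²(Δφ/2)+cosφ1·cosφ2·sin²(Δλ/2)=0.2863099469; c=2·atan2(√a, √(1-a))=1.129203423; dist=6371·c=7194.155 ≈ 7194.2 km; running total=59614.2 km
Leg 6 bearing: y=sinΔλ·cosφ2=0.31374000, x=cosφ1·sinφ2-sinφ1·cosφ2·cosΔλ=0.84788764; θ=atan2(y, x)=20.3058° ≈ 20.3°
Leg 7: φ1=0.8998062, φ2=0.0236300, Δφ=-0.8761762, Δλ=1.8154217 rad; a=sin²(Δφ/2)+cosφ1·cosφ2·sin²(Δλ/2)=0.5660193731; c=2·atan2(√a, √(1-a))=1.703221780; dist=6371·c=10851.226 ≈ 10851.2 km; running total=70465.4 km
Leg 7 bearing: y=sinΔλ·cosφ2=0.96995727, x=cosφ1·sinφ2-sinφ1·cosφ2·cosΔλ=0.20432491; θ=atan2(y, x)=78.1044° ≈ 78.1°

Leg 1: dist=5592.8 km, bearing=56.6°
Leg 2: dist=13719.6 km, bearing=250.4°
Leg 3: dist=18569.4 km, bearing=195.7°
Leg 4: dist=8152.0 km, bearing=307.0°
Leg 5: dist=6386.2 km, bearing=34.8°
Leg 6: dist=7194.2 km, bearing=20.3°
Leg 7: dist=10851.2 km, bearing=78.1°
Total: 70465.4 km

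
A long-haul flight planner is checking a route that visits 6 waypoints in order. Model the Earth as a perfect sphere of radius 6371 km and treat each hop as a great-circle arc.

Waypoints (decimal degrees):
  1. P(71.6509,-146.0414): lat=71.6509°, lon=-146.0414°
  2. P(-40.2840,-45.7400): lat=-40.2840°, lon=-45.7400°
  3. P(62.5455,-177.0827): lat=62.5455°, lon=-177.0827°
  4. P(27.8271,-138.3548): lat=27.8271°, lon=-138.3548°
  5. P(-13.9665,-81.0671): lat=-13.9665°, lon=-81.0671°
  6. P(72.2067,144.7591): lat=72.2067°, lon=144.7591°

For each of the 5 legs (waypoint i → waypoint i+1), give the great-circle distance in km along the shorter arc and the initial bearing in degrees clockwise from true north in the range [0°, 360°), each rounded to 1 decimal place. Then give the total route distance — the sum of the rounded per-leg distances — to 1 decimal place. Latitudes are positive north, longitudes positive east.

Leg 1: φ1=1.2505441, φ2=-0.7030884, Δφ=-1.9536326, Δλ=1.7505897 rad; a=sin²(Δφ/2)+cosφ1·cosφ2·sin²(Δλ/2)=0.8283236378; c=2·atan2(√a, √(1-a))=2.287161019; dist=6371·c=14571.503 ≈ 14571.5 km; running total=14571.5 km
Leg 1 bearing: y=sinΔλ·cosφ2=0.75055230, x=cosφ1·sinφ2-sinφ1·cosφ2·cosΔλ=-0.07406481; θ=atan2(y, x)=95.6357° ≈ 95.6°
Leg 2: φ1=-0.7030884, φ2=1.0916249, Δφ=1.7947133, Δλ=-2.2923626 rad; a=sin²(Δφ/2)+cosφ1·cosφ2·sin²(Δλ/2)=0.9030407765; c=2·atan2(√a, √(1-a))=2.508297078; dist=6371·c=15980.361 ≈ 15980.4 km; running total=30551.9 km
Leg 2 bearing: y=sinΔλ·cosφ2=-0.34613900, x=cosφ1·sinφ2-sinφ1·cosφ2·cosΔλ=0.48002117; θ=atan2(y, x)=-35.7950° <0 so +360° → 324.2050° ≈ 324.2°
Leg 3: φ1=1.0916249, φ2=0.4856745, Δφ=-0.6059504, Δλ=0.6759294 rad; a=sin²(Δφ/2)+cosφ1·cosφ2·sin²(Δλ/2)=0.1338439498; c=2·atan2(√a, √(1-a))=0.749085237; dist=6371·c=4772.422 ≈ 4772.4 km; running total=35324.3 km
Leg 3 bearing: y=sinΔλ·cosφ2=0.55327579, x=cosφ1·sinφ2-sinφ1·cosφ2·cosΔλ=-0.39699482; θ=atan2(y, x)=125.6608° ≈ 125.7°
Leg 4: φ1=0.4856745, φ2=-0.2437614, Δφ=-0.7294359, Δλ=0.9998590 rad; a=sin²(Δφ/2)+cosφ1·cosφ2·sin²(Δλ/2)=0.3244338070; c=2·atan2(√a, √(1-a))=1.212016104; dist=6371·c=7721.755 ≈ 7721.8 km; running total=43046.1 km
Leg 4 bearing: y=sinΔλ·cosφ2=0.81652064, x=cosφ1·sinφ2-sinφ1·cosφ2·cosΔλ=-0.45825767; θ=atan2(y, x)=119.3025° ≈ 119.3°
Leg 5: φ1=-0.2437614, φ2=1.2602447, Δφ=1.5040061, Δλ=3.9414107 rad; a=sin²(Δφ/2)+cosφ1·cosφ2·sin²(Δλ/2)=0.7182282193; c=2·atan2(√a, √(1-a))=2.022452728; dist=6371·c=12885.046 ≈ 12885.0 km; running total=55931.1 km
Leg 5 bearing: y=sinΔλ·cosφ2=-0.21917378, x=cosφ1·sinφ2-sinφ1·cosφ2·cosΔλ=0.87262170; θ=atan2(y, x)=-14.0992° <0 so +360° → 345.9008° ≈ 345.9°

Leg 1: dist=14571.5 km, bearing=95.6°
Leg 2: dist=15980.4 km, bearing=324.2°
Leg 3: dist=4772.4 km, bearing=125.7°
Leg 4: dist=7721.8 km, bearing=119.3°
Leg 5: dist=12885.0 km, bearing=345.9°
Total: 55931.1 km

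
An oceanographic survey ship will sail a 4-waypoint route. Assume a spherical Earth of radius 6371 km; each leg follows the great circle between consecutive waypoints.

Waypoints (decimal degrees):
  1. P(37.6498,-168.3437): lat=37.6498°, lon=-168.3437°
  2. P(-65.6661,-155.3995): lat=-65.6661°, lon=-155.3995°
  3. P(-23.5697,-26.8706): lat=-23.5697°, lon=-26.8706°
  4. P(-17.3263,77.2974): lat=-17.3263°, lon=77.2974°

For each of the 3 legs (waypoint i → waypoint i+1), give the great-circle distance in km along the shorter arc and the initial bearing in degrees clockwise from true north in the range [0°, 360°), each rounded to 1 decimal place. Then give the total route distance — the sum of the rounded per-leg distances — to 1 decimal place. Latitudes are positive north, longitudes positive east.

Leg 1: dist=11542.5 km, bearing=174.5°
Leg 2: dist=9182.9 km, bearing=133.7°
Leg 3: dist=10614.2 km, bearing=111.6°
Total: 31339.6 km

Leg 1: φ1=0.6571130, φ2=-1.1460897, Δφ=-1.8032026, Δλ=0.2259189 rad; a=sin²(Δφ/2)+cosφ1·cosφ2·sin²(Δλ/2)=0.6193050809; c=2·atan2(√a, √(1-a))=1.811730748; dist=6371·c=11542.537 ≈ 11542.5 km; running total=11542.5 km
Leg 1 bearing: y=sinΔλ·cosφ2=0.09230082, x=cosφ1·sinφ2-sinφ1·cosφ2·cosΔλ=-0.96671906; θ=atan2(y, x)=174.5460° ≈ 174.5°
Leg 2: φ1=-1.1460897, φ2=-0.4113689, Δφ=0.7347208, Δλ=2.2432525 rad; a=sin²(Δφ/2)+cosφ1·cosφ2·sin²(Δλ/2)=0.4354593346; c=2·atan2(√a, √(1-a))=1.441353823; dist=6371·c=9182.865 ≈ 9182.9 km; running total=20725.4 km
Leg 2 bearing: y=sinΔλ·cosφ2=0.71703065, x=cosφ1·sinφ2-sinφ1·cosφ2·cosΔλ=-0.68498545; θ=atan2(y, x)=133.6906° ≈ 133.7°
Leg 3: φ1=-0.4113689, φ2=-0.3024010, Δφ=0.1089679, Δλ=1.8180746 rad; a=sin²(Δφ/2)+cosφ1·cosφ2·sin²(Δλ/2)=0.5475407055; c=2·atan2(√a, √(1-a))=1.666021587; dist=6371·c=10614.224 ≈ 10614.2 km; running total=31339.6 km
Leg 3 bearing: y=sinΔλ·cosφ2=0.92558663, x=cosφ1·sinφ2-sinφ1·cosφ2·cosΔλ=-0.36639993; θ=atan2(y, x)=111.5965° ≈ 111.6°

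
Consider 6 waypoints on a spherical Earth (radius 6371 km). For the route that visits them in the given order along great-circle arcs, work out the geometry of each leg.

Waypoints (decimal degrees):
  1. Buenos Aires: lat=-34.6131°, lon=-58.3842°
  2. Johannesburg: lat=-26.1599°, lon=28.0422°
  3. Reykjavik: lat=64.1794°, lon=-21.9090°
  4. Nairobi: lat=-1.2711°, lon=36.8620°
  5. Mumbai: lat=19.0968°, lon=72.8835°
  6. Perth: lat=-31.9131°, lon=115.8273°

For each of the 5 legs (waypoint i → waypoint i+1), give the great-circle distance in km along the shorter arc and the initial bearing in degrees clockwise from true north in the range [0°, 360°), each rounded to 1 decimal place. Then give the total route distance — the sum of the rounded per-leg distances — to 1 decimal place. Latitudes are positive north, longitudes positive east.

Leg 1: dist=8089.9 km, bearing=110.3°
Leg 2: dist=10936.6 km, bearing=340.3°
Leg 3: dist=8687.0 km, bearing=119.1°
Leg 4: dist=4538.3 km, bearing=58.2°
Leg 5: dist=7286.5 km, bearing=140.6°
Total: 39538.3 km

Leg 1: φ1=-0.6041126, φ2=-0.4565764, Δφ=0.1475362, Δλ=1.5084252 rad; a=sin²(Δφ/2)+cosφ1·cosφ2·sin²(Δλ/2)=0.3517617333; c=2·atan2(√a, √(1-a))=1.269795135; dist=6371·c=8089.865 ≈ 8089.9 km; running total=8089.9 km
Leg 1 bearing: y=sinΔλ·cosφ2=0.89582188, x=cosφ1·sinφ2-sinφ1·cosφ2·cosΔλ=-0.33106620; θ=atan2(y, x)=110.2826° ≈ 110.3°
Leg 2: φ1=-0.4565764, φ2=1.1201418, Δφ=1.5767182, Δλ=-0.8718129 rad; a=sin²(Δφ/2)+cosφ1·cosφ2·sin²(Δλ/2)=0.5726576879; c=2·atan2(√a, √(1-a))=1.716628051; dist=6371·c=10936.637 ≈ 10936.6 km; running total=19026.5 km
Leg 2 bearing: y=sinΔλ·cosφ2=-0.33341573, x=cosφ1·sinφ2-sinφ1·cosφ2·cosΔλ=0.93151349; θ=atan2(y, x)=-19.6938° <0 so +360° → 340.3062° ≈ 340.3°
Leg 3: φ1=1.1201418, φ2=-0.0221849, Δφ=-1.1423267, Δλ=1.0257475 rad; a=sin²(Δφ/2)+cosφ1·cosφ2·sin²(Δλ/2)=0.3971031233; c=2·atan2(√a, √(1-a))=1.363521574; dist=6371·c=8686.996 ≈ 8687.0 km; running total=27713.5 km
Leg 3 bearing: y=sinΔλ·cosφ2=0.85489153, x=cosφ1·sinφ2-sinφ1·cosφ2·cosΔλ=-0.47624510; θ=atan2(y, x)=119.1214° ≈ 119.1°
Leg 4: φ1=-0.0221849, φ2=0.3333020, Δφ=0.3554869, Δλ=0.6286938 rad; a=sin²(Δφ/2)+cosφ1·cosφ2·sin²(Δλ/2)=0.1215797809; c=2·atan2(√a, √(1-a))=0.712330930; dist=6371·c=4538.260 ≈ 4538.3 km; running total=32251.8 km
Leg 4 bearing: y=sinΔλ·cosφ2=0.55572461, x=cosφ1·sinφ2-sinφ1·cosφ2·cosΔλ=0.34403882; θ=atan2(y, x)=58.2391° ≈ 58.2°
Leg 5: φ1=0.3333020, φ2=-0.5569887, Δφ=-0.8902907, Δλ=0.7495107 rad; a=sin²(Δφ/2)+cosφ1·cosφ2·sin²(Δλ/2)=0.2928842539; c=2·atan2(√a, √(1-a))=1.143698041; dist=6371·c=7286.500 ≈ 7286.5 km; running total=39538.3 km
Leg 5 bearing: y=sinΔλ·cosφ2=0.57830567, x=cosφ1·sinφ2-sinφ1·cosφ2·cosΔλ=-0.70283343; θ=atan2(y, x)=140.5518° ≈ 140.6°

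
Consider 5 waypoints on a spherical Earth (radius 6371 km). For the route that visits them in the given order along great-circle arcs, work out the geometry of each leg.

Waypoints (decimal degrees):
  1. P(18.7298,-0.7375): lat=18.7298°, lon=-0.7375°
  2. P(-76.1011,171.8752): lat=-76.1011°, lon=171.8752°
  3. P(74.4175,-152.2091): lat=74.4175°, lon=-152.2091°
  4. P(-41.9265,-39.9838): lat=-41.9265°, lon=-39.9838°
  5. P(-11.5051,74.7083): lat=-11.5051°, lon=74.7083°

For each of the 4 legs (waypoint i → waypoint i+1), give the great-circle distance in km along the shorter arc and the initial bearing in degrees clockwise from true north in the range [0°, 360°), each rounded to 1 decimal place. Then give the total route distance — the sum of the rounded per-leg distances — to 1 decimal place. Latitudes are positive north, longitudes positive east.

Leg 1: φ1=0.3268967, φ2=-1.3282148, Δφ=-1.6551114, Δλ=3.0126599 rad; a=sin²(Δφ/2)+cosφ1·cosφ2·sin²(Δλ/2)=0.7686522410; c=2·atan2(√a, √(1-a))=2.138034112; dist=6371·c=13621.415 ≈ 13621.4 km; running total=13621.4 km
Leg 1 bearing: y=sinΔλ·cosφ2=0.03088511, x=cosφ1·sinφ2-sinφ1·cosφ2·cosΔλ=-0.84282264; θ=atan2(y, x)=177.9013° ≈ 177.9°
Leg 2: φ1=-1.3282148, φ2=1.2988304, Δφ=2.6270452, Δλ=-5.6563381 rad; a=sin²(Δφ/2)+cosφ1·cosφ2·sin²(Δλ/2)=0.9413916027; c=2·atan2(√a, √(1-a))=2.652550424; dist=6371·c=16899.399 ≈ 16899.4 km; running total=30520.8 km
Leg 2 bearing: y=sinΔλ·cosφ2=0.15757426, x=cosφ1·sinφ2-sinφ1·cosφ2·cosΔλ=0.44256544; θ=atan2(y, x)=19.5981° ≈ 19.6°
Leg 3: φ1=1.2988304, φ2=-0.7317555, Δφ=-2.0305859, Δλ=1.9587010 rad; a=sin²(Δφ/2)+cosφ1·cosφ2·sin²(Δλ/2)=0.8596069699; c=2·atan2(√a, √(1-a))=2.373466616; dist=6371·c=15121.356 ≈ 15121.4 km; running total=45642.2 km
Leg 3 bearing: y=sinΔλ·cosφ2=0.68872591, x=cosφ1·sinφ2-sinφ1·cosφ2·cosΔλ=0.09158564; θ=atan2(y, x)=82.4253° ≈ 82.4°
Leg 4: φ1=-0.7317555, φ2=-0.2008019, Δφ=0.5309536, Δλ=2.0017548 rad; a=sin²(Δφ/2)+cosφ1·cosφ2·sin²(Δλ/2)=0.5856423735; c=2·atan2(√a, √(1-a))=1.742929867; dist=6371·c=11104.206 ≈ 11104.2 km; running total=56746.4 km
Leg 4 bearing: y=sinΔλ·cosφ2=0.89030993, x=cosφ1·sinφ2-sinφ1·cosφ2·cosΔλ=-0.42191203; θ=atan2(y, x)=115.3560° ≈ 115.4°

Leg 1: dist=13621.4 km, bearing=177.9°
Leg 2: dist=16899.4 km, bearing=19.6°
Leg 3: dist=15121.4 km, bearing=82.4°
Leg 4: dist=11104.2 km, bearing=115.4°
Total: 56746.4 km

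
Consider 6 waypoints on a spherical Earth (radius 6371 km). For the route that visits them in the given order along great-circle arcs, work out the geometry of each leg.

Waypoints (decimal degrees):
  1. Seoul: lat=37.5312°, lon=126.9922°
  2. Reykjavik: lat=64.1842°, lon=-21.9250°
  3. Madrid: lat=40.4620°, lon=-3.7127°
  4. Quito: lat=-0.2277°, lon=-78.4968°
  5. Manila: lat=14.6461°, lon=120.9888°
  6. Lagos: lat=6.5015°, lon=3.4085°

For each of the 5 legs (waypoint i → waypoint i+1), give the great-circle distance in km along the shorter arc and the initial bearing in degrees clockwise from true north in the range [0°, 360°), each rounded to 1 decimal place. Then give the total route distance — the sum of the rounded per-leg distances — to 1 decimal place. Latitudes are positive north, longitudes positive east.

Leg 1: φ1=0.6550430, φ2=1.1202256, Δφ=0.4651826, Δλ=-2.5990955 rad; a=sin²(Δφ/2)+cosφ1·cosφ2·sin²(Δλ/2)=0.3736828336; c=2·atan2(√a, √(1-a))=1.315394385; dist=6371·c=8380.378 ≈ 8380.4 km; running total=8380.4 km
Leg 1 bearing: y=sinΔλ·cosφ2=-0.22482765, x=cosφ1·sinφ2-sinφ1·cosφ2·cosΔλ=0.94107833; θ=atan2(y, x)=-13.4364° <0 so +360° → 346.5636° ≈ 346.6°
Leg 2: φ1=1.1202256, φ2=0.7061951, Δφ=-0.4140305, Δλ=0.3178646 rad; a=sin²(Δφ/2)+cosφ1·cosφ2·sin²(Δλ/2)=0.0505455643; c=2·atan2(√a, √(1-a))=0.453523599; dist=6371·c=2889.399 ≈ 2889.4 km; running total=11269.8 km
Leg 2 bearing: y=sinΔλ·cosφ2=0.23779097, x=cosφ1·sinφ2-sinφ1·cosφ2·cosΔλ=-0.36799225; θ=atan2(y, x)=147.1301° ≈ 147.1°
Leg 3: φ1=0.7061951, φ2=-0.0039741, Δφ=-0.7101692, Δλ=-1.3052288 rad; a=sin²(Δφ/2)+cosφ1·cosφ2·sin²(Δλ/2)=0.4014468491; c=2·atan2(√a, √(1-a))=1.372390889; dist=6371·c=8743.502 ≈ 8743.5 km; running total=20013.3 km
Leg 3 bearing: y=sinΔλ·cosφ2=-0.96493608, x=cosφ1·sinφ2-sinφ1·cosφ2·cosΔλ=-0.17334206; θ=atan2(y, x)=-100.1840° <0 so +360° → 259.8160° ≈ 259.8°
Leg 4: φ1=-0.0039741, φ2=0.2556227, Δφ=0.2595968, Δλ=3.4816805 rad; a=sin²(Δφ/2)+cosφ1·cosφ2·sin²(Δλ/2)=0.9565450602; c=2·atan2(√a, √(1-a))=2.721595547; dist=6371·c=17339.285 ≈ 17339.3 km; running total=37352.6 km
Leg 4 bearing: y=sinΔλ·cosφ2=-0.32273093, x=cosφ1·sinφ2-sinφ1·cosφ2·cosΔλ=0.24922114; θ=atan2(y, x)=-52.3238° <0 so +360° → 307.6762° ≈ 307.7°
Leg 5: φ1=0.2556227, φ2=0.1134726, Δφ=-0.1421501, Δλ=-2.0521634 rad; a=sin²(Δφ/2)+cosφ1·cosφ2·sin²(Δλ/2)=0.7082181595; c=2·atan2(√a, √(1-a))=2.000318382; dist=6371·c=12744.028 ≈ 12744.0 km; running total=50096.6 km
Leg 5 bearing: y=sinΔλ·cosφ2=-0.88066253, x=cosφ1·sinφ2-sinφ1·cosφ2·cosΔλ=0.22586347; θ=atan2(y, x)=-75.6154° <0 so +360° → 284.3846° ≈ 284.4°

Leg 1: dist=8380.4 km, bearing=346.6°
Leg 2: dist=2889.4 km, bearing=147.1°
Leg 3: dist=8743.5 km, bearing=259.8°
Leg 4: dist=17339.3 km, bearing=307.7°
Leg 5: dist=12744.0 km, bearing=284.4°
Total: 50096.6 km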